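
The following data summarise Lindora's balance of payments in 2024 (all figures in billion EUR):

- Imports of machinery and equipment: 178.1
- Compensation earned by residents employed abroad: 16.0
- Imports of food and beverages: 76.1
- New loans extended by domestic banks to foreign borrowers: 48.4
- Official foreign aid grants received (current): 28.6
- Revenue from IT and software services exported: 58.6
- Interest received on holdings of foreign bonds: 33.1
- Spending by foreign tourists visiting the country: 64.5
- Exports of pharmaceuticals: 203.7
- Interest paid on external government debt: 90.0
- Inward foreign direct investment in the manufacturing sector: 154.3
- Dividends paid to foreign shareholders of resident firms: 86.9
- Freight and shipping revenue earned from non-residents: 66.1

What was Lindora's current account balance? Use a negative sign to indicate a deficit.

Goods: -178.1 + 203.7 - 76.1 = -50.5
Services: 58.6 + 64.5 + 66.1 = 189.2
Primary income: -86.9 + 33.1 + 16.0 - 90.0 = -127.8
Secondary income: 28.6
Current account = (-50.5) + 189.2 + (-127.8) + 28.6 = 39.5
(Excluded from the current account — financial account: new loans extended by domestic banks to foreign borrowers 48.4, inward foreign direct investment in the manufacturing sector 154.3.)

39.5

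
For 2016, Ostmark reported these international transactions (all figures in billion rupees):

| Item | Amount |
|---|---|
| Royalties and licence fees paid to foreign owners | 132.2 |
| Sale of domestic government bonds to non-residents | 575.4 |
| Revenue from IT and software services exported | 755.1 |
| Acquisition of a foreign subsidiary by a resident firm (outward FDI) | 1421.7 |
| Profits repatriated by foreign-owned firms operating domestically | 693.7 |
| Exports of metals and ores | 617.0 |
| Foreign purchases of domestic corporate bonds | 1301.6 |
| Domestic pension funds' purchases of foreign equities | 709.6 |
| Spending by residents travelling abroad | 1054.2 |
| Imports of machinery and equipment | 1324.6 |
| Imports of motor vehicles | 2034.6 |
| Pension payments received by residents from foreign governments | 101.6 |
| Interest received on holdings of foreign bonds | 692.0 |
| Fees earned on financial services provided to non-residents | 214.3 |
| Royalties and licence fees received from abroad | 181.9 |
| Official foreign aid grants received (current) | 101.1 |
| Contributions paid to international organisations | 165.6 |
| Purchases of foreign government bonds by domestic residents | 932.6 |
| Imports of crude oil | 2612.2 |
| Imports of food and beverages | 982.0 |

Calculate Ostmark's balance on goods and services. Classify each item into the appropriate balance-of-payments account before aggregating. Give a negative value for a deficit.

Goods: -982.0 + 617.0 - 2612.2 - 2034.6 - 1324.6 = -6336.4
Services: -132.2 + 755.1 + 214.3 + 181.9 - 1054.2 = -35.1
Trade balance = -6336.4 + (-35.1) = -6371.5
(Excluded from the trade balance — financial account: sale of domestic government bonds to non-residents 575.4, acquisition of a foreign subsidiary by a resident firm (outward FDI) 1421.7, foreign purchases of domestic corporate bonds 1301.6, domestic pension funds' purchases of foreign equities 709.6, purchases of foreign government bonds by domestic residents 932.6; primary income: profits repatriated by foreign-owned firms operating domestically 693.7, interest received on holdings of foreign bonds 692.0; secondary income: pension payments received by residents from foreign governments 101.6, official foreign aid grants received (current) 101.1, contributions paid to international organisations 165.6.)

-6371.5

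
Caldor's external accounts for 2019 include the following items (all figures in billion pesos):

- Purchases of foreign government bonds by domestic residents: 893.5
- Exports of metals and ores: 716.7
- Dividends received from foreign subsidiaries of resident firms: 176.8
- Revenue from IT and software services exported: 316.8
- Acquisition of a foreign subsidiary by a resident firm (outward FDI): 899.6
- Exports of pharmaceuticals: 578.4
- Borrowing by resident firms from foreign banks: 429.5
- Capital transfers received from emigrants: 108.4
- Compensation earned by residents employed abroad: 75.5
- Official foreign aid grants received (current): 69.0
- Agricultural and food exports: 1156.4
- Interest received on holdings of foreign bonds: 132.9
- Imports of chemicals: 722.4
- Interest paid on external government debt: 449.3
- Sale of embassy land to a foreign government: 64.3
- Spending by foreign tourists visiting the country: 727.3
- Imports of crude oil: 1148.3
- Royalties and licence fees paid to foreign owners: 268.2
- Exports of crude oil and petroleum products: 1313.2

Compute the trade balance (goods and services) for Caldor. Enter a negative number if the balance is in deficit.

Goods: 716.7 - 1148.3 + 578.4 + 1313.2 - 722.4 + 1156.4 = 1894.0
Services: -268.2 + 727.3 + 316.8 = 775.9
Trade balance = 1894.0 + 775.9 = 2669.9
(Excluded from the trade balance — financial account: purchases of foreign government bonds by domestic residents 893.5, acquisition of a foreign subsidiary by a resident firm (outward FDI) 899.6, borrowing by resident firms from foreign banks 429.5; primary income: dividends received from foreign subsidiaries of resident firms 176.8, compensation earned by residents employed abroad 75.5, interest received on holdings of foreign bonds 132.9, interest paid on external government debt 449.3; capital account: capital transfers received from emigrants 108.4, sale of embassy land to a foreign government 64.3; secondary income: official foreign aid grants received (current) 69.0.)

2669.9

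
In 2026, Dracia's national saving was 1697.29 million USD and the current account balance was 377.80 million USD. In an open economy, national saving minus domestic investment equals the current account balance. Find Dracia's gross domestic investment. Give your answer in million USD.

S - I = CA (net lending to the rest of the world).
I = S - CA = 1697.29 - 377.80 = 1319.49

1319.49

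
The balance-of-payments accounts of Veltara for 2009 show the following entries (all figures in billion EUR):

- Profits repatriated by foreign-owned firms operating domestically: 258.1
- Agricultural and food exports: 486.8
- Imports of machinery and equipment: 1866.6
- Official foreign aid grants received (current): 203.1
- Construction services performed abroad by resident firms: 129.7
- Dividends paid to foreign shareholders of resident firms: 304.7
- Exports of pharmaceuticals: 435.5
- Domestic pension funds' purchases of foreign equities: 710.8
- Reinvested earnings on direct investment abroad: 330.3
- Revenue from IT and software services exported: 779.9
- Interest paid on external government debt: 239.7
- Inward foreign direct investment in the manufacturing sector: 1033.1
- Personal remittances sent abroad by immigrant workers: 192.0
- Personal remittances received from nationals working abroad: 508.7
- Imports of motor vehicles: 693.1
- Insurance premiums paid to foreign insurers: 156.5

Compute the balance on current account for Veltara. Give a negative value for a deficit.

Goods: 486.8 - 693.1 - 1866.6 + 435.5 = -1637.4
Services: -156.5 + 779.9 + 129.7 = 753.1
Primary income: 330.3 - 239.7 - 304.7 - 258.1 = -472.2
Secondary income: 508.7 - 192.0 + 203.1 = 519.8
Current account = (-1637.4) + 753.1 + (-472.2) + 519.8 = -836.7
(Excluded from the current account — financial account: domestic pension funds' purchases of foreign equities 710.8, inward foreign direct investment in the manufacturing sector 1033.1.)

-836.7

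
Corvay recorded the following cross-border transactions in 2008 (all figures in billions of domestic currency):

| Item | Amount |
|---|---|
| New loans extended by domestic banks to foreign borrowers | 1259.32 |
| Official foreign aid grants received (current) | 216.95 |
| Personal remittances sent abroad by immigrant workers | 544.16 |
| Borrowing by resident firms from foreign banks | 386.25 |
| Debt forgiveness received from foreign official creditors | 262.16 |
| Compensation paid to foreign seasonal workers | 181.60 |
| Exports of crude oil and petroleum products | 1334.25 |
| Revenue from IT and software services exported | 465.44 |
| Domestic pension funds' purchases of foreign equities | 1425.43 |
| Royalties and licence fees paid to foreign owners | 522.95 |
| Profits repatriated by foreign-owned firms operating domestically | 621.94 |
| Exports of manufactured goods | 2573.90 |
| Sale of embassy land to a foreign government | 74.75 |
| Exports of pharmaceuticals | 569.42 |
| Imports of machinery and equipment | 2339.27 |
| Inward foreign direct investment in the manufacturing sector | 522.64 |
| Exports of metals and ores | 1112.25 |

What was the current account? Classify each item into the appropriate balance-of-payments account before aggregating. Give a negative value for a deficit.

Goods: 1334.25 + 2573.90 + 569.42 + 1112.25 - 2339.27 = 3250.55
Services: -522.95 + 465.44 = -57.51
Primary income: -181.60 - 621.94 = -803.54
Secondary income: 216.95 - 544.16 = -327.21
Current account = 3250.55 + (-57.51) + (-803.54) + (-327.21) = 2062.29
(Excluded from the current account — financial account: new loans extended by domestic banks to foreign borrowers 1259.32, borrowing by resident firms from foreign banks 386.25, domestic pension funds' purchases of foreign equities 1425.43, inward foreign direct investment in the manufacturing sector 522.64; capital account: debt forgiveness received from foreign official creditors 262.16, sale of embassy land to a foreign government 74.75.)

2062.29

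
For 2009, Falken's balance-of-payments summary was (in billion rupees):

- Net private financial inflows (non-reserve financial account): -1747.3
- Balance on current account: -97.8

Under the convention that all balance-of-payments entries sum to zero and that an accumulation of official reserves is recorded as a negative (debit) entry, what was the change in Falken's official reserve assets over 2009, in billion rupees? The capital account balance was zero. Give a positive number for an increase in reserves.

-1845.1

Official reserve transactions balance = -((-97.8) + (-1747.3)) = 1845.1
An accumulation of reserves is recorded as a debit (negative entry), so the change in the stock of reserves is the negative of that balance.
Change in official reserves = -(1845.1) = -1845.1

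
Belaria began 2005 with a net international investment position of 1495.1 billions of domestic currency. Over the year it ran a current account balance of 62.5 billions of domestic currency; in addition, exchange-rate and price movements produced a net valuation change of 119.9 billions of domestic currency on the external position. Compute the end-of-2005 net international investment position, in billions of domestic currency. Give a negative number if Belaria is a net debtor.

1677.5

Change in NIIP = current account + net valuation change = 62.5 + 119.9 = 182.4
End-of-year NIIP = 1495.1 + 182.4 = 1677.5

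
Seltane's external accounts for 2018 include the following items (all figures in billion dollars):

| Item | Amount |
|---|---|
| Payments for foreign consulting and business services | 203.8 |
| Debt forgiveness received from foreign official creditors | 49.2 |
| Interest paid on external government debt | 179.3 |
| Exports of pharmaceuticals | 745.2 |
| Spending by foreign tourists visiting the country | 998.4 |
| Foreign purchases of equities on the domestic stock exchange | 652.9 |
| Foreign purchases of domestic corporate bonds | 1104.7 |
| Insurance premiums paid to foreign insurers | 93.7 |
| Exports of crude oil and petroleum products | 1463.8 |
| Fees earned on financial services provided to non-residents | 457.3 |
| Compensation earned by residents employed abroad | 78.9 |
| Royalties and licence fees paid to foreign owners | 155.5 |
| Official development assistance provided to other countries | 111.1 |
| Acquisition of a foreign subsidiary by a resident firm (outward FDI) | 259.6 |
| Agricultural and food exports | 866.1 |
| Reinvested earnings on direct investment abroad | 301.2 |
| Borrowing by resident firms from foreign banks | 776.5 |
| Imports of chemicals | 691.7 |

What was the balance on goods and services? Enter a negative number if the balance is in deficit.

Goods: 745.2 + 1463.8 - 691.7 + 866.1 = 2383.4
Services: 457.3 - 203.8 - 93.7 - 155.5 + 998.4 = 1002.7
Trade balance = 2383.4 + 1002.7 = 3386.1
(Excluded from the trade balance — capital account: debt forgiveness received from foreign official creditors 49.2; primary income: interest paid on external government debt 179.3, compensation earned by residents employed abroad 78.9, reinvested earnings on direct investment abroad 301.2; financial account: foreign purchases of equities on the domestic stock exchange 652.9, foreign purchases of domestic corporate bonds 1104.7, acquisition of a foreign subsidiary by a resident firm (outward FDI) 259.6, borrowing by resident firms from foreign banks 776.5; secondary income: official development assistance provided to other countries 111.1.)

3386.1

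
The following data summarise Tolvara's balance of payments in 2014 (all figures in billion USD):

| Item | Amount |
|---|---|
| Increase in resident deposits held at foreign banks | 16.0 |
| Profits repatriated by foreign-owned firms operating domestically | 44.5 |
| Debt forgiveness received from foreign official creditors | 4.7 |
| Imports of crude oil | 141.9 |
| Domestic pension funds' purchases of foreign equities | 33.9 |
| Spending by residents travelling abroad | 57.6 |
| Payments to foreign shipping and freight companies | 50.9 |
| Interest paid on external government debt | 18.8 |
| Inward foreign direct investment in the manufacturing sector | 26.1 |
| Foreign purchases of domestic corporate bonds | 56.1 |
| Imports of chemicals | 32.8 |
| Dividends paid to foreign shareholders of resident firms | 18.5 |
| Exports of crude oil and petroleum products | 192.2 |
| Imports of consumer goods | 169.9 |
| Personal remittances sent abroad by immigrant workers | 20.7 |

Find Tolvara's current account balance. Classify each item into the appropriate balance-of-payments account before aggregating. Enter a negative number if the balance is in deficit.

Goods: -141.9 + 192.2 - 169.9 - 32.8 = -152.4
Services: -50.9 - 57.6 = -108.5
Primary income: -44.5 - 18.8 - 18.5 = -81.8
Secondary income: -20.7
Current account = (-152.4) + (-108.5) + (-81.8) + (-20.7) = -363.4
(Excluded from the current account — financial account: increase in resident deposits held at foreign banks 16.0, domestic pension funds' purchases of foreign equities 33.9, inward foreign direct investment in the manufacturing sector 26.1, foreign purchases of domestic corporate bonds 56.1; capital account: debt forgiveness received from foreign official creditors 4.7.)

-363.4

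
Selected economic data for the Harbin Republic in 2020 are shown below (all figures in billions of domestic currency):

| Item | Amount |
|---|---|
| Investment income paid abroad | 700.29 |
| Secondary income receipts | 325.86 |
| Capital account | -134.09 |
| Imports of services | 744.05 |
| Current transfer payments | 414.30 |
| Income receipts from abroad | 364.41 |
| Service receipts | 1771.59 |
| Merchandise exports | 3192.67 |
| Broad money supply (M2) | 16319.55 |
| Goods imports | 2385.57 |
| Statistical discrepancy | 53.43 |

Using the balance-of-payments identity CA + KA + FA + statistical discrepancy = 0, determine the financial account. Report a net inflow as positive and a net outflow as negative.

Goods balance = 3192.67 - 2385.57 = 807.10
Services balance = 1771.59 - 744.05 = 1027.54
Trade balance (goods + services) = 807.10 + 1027.54 = 1834.64
Net primary income = 364.41 - 700.29 = -335.88
Net secondary income = 325.86 - 414.30 = -88.44
Current account = 1834.64 + (-335.88) + (-88.44) = 1410.32
Financial account = -(1410.32 + (-134.09) + 53.43) = -1329.66

-1329.66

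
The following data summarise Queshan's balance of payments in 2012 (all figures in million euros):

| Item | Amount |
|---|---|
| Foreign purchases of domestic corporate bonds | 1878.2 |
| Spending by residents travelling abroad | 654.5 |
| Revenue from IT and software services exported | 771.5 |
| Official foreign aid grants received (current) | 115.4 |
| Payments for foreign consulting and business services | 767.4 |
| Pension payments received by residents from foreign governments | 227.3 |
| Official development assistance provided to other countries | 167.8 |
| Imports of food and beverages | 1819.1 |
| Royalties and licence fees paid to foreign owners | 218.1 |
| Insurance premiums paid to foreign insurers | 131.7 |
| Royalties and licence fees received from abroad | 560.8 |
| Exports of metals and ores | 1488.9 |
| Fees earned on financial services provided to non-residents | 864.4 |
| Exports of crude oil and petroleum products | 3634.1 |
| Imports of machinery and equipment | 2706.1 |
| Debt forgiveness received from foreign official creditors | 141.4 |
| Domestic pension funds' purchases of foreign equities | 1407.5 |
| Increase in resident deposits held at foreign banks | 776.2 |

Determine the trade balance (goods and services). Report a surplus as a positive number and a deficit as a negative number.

Goods: 1488.9 - 2706.1 + 3634.1 - 1819.1 = 597.8
Services: -767.4 + 771.5 - 218.1 + 864.4 - 131.7 - 654.5 + 560.8 = 425.0
Trade balance = 597.8 + 425.0 = 1022.8
(Excluded from the trade balance — financial account: foreign purchases of domestic corporate bonds 1878.2, domestic pension funds' purchases of foreign equities 1407.5, increase in resident deposits held at foreign banks 776.2; secondary income: official foreign aid grants received (current) 115.4, pension payments received by residents from foreign governments 227.3, official development assistance provided to other countries 167.8; capital account: debt forgiveness received from foreign official creditors 141.4.)

1022.8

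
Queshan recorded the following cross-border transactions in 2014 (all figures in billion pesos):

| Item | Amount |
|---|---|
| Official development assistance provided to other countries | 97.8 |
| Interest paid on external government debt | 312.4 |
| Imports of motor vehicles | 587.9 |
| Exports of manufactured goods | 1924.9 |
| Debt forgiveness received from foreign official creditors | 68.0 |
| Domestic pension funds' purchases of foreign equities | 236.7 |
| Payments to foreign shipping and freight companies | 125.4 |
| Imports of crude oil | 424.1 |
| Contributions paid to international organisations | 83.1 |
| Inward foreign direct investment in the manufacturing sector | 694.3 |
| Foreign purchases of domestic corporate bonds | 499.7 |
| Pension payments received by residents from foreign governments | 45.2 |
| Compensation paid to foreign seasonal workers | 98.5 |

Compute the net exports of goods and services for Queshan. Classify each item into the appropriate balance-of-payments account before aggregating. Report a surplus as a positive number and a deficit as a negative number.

Goods: -587.9 - 424.1 + 1924.9 = 912.9
Services: -125.4
Trade balance = 912.9 + (-125.4) = 787.5
(Excluded from the trade balance — secondary income: official development assistance provided to other countries 97.8, contributions paid to international organisations 83.1, pension payments received by residents from foreign governments 45.2; primary income: interest paid on external government debt 312.4, compensation paid to foreign seasonal workers 98.5; capital account: debt forgiveness received from foreign official creditors 68.0; financial account: domestic pension funds' purchases of foreign equities 236.7, inward foreign direct investment in the manufacturing sector 694.3, foreign purchases of domestic corporate bonds 499.7.)

787.5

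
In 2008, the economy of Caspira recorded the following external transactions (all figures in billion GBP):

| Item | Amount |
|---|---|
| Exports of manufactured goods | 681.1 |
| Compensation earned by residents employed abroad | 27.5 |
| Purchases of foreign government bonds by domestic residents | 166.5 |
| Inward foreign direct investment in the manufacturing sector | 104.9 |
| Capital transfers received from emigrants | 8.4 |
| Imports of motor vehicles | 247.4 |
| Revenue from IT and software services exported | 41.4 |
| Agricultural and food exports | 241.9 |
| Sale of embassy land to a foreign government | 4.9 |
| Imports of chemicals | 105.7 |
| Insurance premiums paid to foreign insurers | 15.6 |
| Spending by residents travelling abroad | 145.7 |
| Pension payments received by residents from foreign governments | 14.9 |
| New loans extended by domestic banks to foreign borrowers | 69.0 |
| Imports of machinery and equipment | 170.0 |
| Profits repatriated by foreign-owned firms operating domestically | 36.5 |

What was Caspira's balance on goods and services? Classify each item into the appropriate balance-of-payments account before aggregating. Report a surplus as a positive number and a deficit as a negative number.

Goods: -170.0 - 105.7 - 247.4 + 241.9 + 681.1 = 399.9
Services: 41.4 - 15.6 - 145.7 = -119.9
Trade balance = 399.9 + (-119.9) = 280.0
(Excluded from the trade balance — primary income: compensation earned by residents employed abroad 27.5, profits repatriated by foreign-owned firms operating domestically 36.5; financial account: purchases of foreign government bonds by domestic residents 166.5, inward foreign direct investment in the manufacturing sector 104.9, new loans extended by domestic banks to foreign borrowers 69.0; capital account: capital transfers received from emigrants 8.4, sale of embassy land to a foreign government 4.9; secondary income: pension payments received by residents from foreign governments 14.9.)

280.0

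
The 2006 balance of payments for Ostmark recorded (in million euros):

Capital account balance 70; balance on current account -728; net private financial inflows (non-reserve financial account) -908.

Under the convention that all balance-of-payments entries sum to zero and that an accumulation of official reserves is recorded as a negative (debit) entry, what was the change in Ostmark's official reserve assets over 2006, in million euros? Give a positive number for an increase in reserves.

Official reserve transactions balance = -((-728) + 70 + (-908)) = 1566
An accumulation of reserves is recorded as a debit (negative entry), so the change in the stock of reserves is the negative of that balance.
Change in official reserves = -(1566) = -1566

-1566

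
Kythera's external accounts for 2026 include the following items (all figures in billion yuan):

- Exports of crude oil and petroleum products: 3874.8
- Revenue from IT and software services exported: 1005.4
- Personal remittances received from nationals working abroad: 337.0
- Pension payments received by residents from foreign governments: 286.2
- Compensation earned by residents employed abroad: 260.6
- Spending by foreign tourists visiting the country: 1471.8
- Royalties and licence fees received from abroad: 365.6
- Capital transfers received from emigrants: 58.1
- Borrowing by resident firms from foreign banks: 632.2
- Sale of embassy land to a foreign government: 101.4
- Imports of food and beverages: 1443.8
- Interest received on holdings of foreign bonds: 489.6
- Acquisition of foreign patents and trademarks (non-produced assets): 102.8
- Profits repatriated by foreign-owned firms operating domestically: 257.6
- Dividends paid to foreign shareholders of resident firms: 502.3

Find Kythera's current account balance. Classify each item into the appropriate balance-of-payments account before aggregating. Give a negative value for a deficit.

5887.3

Goods: -1443.8 + 3874.8 = 2431.0
Services: 1471.8 + 365.6 + 1005.4 = 2842.8
Primary income: -502.3 - 257.6 + 489.6 + 260.6 = -9.7
Secondary income: 337.0 + 286.2 = 623.2
Current account = 2431.0 + 2842.8 + (-9.7) + 623.2 = 5887.3
(Excluded from the current account — capital account: capital transfers received from emigrants 58.1, sale of embassy land to a foreign government 101.4, acquisition of foreign patents and trademarks (non-produced assets) 102.8; financial account: borrowing by resident firms from foreign banks 632.2.)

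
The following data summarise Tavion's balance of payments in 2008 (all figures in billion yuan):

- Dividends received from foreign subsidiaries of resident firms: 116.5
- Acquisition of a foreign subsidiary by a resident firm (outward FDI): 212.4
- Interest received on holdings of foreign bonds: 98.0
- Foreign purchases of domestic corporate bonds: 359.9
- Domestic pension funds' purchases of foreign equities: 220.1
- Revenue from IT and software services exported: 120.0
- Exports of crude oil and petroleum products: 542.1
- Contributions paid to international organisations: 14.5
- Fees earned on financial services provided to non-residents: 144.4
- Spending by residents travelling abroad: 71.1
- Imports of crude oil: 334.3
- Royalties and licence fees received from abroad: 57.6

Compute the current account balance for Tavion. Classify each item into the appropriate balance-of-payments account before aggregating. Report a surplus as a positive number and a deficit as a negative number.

Goods: -334.3 + 542.1 = 207.8
Services: 144.4 + 120.0 + 57.6 - 71.1 = 250.9
Primary income: 98.0 + 116.5 = 214.5
Secondary income: -14.5
Current account = 207.8 + 250.9 + 214.5 + (-14.5) = 658.7
(Excluded from the current account — financial account: acquisition of a foreign subsidiary by a resident firm (outward FDI) 212.4, foreign purchases of domestic corporate bonds 359.9, domestic pension funds' purchases of foreign equities 220.1.)

658.7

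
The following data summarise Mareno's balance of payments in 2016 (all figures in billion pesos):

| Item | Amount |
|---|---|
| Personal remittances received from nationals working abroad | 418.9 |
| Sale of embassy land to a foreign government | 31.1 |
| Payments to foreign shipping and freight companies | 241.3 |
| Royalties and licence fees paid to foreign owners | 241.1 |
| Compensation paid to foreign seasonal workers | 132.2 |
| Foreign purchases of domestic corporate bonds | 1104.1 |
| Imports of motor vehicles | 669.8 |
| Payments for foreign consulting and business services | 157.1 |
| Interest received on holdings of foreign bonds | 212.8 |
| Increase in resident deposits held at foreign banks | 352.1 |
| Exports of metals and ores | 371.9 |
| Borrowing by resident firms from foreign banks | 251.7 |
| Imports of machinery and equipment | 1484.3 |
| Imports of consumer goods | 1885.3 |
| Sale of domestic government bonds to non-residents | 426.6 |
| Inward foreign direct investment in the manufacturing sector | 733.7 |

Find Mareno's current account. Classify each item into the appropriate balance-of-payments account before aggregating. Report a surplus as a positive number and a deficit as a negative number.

Goods: -669.8 - 1484.3 - 1885.3 + 371.9 = -3667.5
Services: -241.3 - 241.1 - 157.1 = -639.5
Primary income: -132.2 + 212.8 = 80.6
Secondary income: 418.9
Current account = (-3667.5) + (-639.5) + 80.6 + 418.9 = -3807.5
(Excluded from the current account — capital account: sale of embassy land to a foreign government 31.1; financial account: foreign purchases of domestic corporate bonds 1104.1, increase in resident deposits held at foreign banks 352.1, borrowing by resident firms from foreign banks 251.7, sale of domestic government bonds to non-residents 426.6, inward foreign direct investment in the manufacturing sector 733.7.)

-3807.5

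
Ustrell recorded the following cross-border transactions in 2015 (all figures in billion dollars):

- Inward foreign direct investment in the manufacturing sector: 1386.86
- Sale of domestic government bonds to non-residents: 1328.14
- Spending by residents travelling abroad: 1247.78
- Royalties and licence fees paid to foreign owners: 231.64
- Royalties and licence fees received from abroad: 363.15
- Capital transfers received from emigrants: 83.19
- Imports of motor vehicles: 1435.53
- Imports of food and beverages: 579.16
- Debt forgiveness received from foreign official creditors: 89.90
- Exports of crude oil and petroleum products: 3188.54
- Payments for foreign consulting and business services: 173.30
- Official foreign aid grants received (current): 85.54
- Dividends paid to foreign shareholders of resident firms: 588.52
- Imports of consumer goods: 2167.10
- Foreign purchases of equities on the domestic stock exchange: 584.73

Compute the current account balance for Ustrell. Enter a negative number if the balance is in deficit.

-2785.80

Goods: -2167.10 + 3188.54 - 579.16 - 1435.53 = -993.25
Services: -1247.78 + 363.15 - 231.64 - 173.30 = -1289.57
Primary income: -588.52
Secondary income: 85.54
Current account = (-993.25) + (-1289.57) + (-588.52) + 85.54 = -2785.80
(Excluded from the current account — financial account: inward foreign direct investment in the manufacturing sector 1386.86, sale of domestic government bonds to non-residents 1328.14, foreign purchases of equities on the domestic stock exchange 584.73; capital account: capital transfers received from emigrants 83.19, debt forgiveness received from foreign official creditors 89.90.)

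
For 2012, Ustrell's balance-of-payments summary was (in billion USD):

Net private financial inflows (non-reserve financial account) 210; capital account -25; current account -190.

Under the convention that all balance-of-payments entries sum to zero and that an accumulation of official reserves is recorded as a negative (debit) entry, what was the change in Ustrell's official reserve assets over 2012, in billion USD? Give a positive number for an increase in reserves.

-5

Official reserve transactions balance = -((-190) + (-25) + 210) = 5
An accumulation of reserves is recorded as a debit (negative entry), so the change in the stock of reserves is the negative of that balance.
Change in official reserves = -(5) = -5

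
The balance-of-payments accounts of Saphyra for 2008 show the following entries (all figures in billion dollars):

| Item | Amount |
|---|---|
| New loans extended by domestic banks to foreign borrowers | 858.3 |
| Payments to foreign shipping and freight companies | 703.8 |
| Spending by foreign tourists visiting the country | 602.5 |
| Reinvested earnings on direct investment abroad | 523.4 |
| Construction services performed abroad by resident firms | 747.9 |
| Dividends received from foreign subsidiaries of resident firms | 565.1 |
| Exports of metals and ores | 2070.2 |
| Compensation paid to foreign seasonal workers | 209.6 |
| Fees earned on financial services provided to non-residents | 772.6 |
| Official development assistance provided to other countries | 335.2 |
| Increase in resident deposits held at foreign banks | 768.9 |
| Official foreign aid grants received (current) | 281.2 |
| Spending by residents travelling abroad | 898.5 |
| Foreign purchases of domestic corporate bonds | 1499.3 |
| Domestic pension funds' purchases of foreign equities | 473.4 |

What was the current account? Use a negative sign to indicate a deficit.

3415.8

Goods: 2070.2
Services: 772.6 - 898.5 + 747.9 - 703.8 + 602.5 = 520.7
Primary income: 523.4 - 209.6 + 565.1 = 878.9
Secondary income: -335.2 + 281.2 = -54.0
Current account = 2070.2 + 520.7 + 878.9 + (-54.0) = 3415.8
(Excluded from the current account — financial account: new loans extended by domestic banks to foreign borrowers 858.3, increase in resident deposits held at foreign banks 768.9, foreign purchases of domestic corporate bonds 1499.3, domestic pension funds' purchases of foreign equities 473.4.)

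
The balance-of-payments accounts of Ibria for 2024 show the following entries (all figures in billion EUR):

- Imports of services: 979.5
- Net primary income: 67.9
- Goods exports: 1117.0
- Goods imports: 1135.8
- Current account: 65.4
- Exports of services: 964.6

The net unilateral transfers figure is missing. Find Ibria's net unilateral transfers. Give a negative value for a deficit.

31.2

Current account = goods balance + services balance + net primary income + net secondary income
Sum of the known components = 34.2
Net unilateral transfers = CA - (known components) = 65.4 - 34.2 = 31.2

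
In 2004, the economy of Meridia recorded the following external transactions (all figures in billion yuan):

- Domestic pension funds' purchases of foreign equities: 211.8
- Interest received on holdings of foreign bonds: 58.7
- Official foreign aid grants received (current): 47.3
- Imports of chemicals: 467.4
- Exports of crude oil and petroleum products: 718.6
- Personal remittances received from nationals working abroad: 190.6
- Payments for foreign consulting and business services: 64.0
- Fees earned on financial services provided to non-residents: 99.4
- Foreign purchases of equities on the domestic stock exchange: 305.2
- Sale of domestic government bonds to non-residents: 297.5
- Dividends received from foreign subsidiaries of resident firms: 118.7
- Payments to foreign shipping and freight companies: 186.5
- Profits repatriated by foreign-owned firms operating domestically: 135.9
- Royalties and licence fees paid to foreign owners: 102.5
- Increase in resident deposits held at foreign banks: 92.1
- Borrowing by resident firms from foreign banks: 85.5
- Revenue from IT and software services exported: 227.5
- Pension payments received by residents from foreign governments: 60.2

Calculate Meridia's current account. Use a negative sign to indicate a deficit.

564.7

Goods: 718.6 - 467.4 = 251.2
Services: 227.5 - 186.5 + 99.4 - 102.5 - 64.0 = -26.1
Primary income: 58.7 - 135.9 + 118.7 = 41.5
Secondary income: 190.6 + 60.2 + 47.3 = 298.1
Current account = 251.2 + (-26.1) + 41.5 + 298.1 = 564.7
(Excluded from the current account — financial account: domestic pension funds' purchases of foreign equities 211.8, foreign purchases of equities on the domestic stock exchange 305.2, sale of domestic government bonds to non-residents 297.5, increase in resident deposits held at foreign banks 92.1, borrowing by resident firms from foreign banks 85.5.)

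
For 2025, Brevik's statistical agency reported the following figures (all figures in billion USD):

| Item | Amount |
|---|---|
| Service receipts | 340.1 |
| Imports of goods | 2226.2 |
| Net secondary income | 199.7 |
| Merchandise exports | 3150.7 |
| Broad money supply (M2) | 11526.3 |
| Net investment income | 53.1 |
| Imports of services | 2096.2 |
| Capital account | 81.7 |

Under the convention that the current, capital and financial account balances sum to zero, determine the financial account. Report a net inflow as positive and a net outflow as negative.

497.1

Goods balance = 3150.7 - 2226.2 = 924.5
Services balance = 340.1 - 2096.2 = -1756.1
Trade balance (goods + services) = 924.5 + (-1756.1) = -831.6
Net primary income = 53.1
Net secondary income = 199.7
Current account = -831.6 + 53.1 + 199.7 = -578.8
Financial account = -(-578.8 + 81.7) = 497.1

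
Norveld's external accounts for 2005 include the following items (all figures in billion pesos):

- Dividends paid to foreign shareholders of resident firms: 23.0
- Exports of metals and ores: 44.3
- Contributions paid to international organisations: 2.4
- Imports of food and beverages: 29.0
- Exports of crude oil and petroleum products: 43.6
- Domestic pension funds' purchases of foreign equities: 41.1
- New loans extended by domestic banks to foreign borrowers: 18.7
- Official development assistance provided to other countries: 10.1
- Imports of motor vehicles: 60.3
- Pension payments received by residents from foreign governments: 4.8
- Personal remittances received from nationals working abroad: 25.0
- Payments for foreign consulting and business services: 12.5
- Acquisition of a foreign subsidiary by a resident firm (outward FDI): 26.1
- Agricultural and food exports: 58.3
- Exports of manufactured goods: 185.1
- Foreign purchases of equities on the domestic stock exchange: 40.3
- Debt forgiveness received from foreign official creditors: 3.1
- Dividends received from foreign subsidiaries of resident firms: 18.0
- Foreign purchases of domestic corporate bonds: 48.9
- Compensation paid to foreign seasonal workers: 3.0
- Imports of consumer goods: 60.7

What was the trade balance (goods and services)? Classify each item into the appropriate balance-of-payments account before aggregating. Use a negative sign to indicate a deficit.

Goods: 44.3 - 60.3 - 60.7 + 185.1 - 29.0 + 58.3 + 43.6 = 181.3
Services: -12.5
Trade balance = 181.3 + (-12.5) = 168.8
(Excluded from the trade balance — primary income: dividends paid to foreign shareholders of resident firms 23.0, dividends received from foreign subsidiaries of resident firms 18.0, compensation paid to foreign seasonal workers 3.0; secondary income: contributions paid to international organisations 2.4, official development assistance provided to other countries 10.1, pension payments received by residents from foreign governments 4.8, personal remittances received from nationals working abroad 25.0; financial account: domestic pension funds' purchases of foreign equities 41.1, new loans extended by domestic banks to foreign borrowers 18.7, acquisition of a foreign subsidiary by a resident firm (outward FDI) 26.1, foreign purchases of equities on the domestic stock exchange 40.3, foreign purchases of domestic corporate bonds 48.9; capital account: debt forgiveness received from foreign official creditors 3.1.)

168.8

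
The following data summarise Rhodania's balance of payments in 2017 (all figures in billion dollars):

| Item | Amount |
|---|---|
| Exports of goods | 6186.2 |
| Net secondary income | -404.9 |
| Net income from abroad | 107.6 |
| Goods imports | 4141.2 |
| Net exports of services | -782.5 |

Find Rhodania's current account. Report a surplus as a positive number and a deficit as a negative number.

965.2

Goods balance = 6186.2 - 4141.2 = 2045.0
Services balance = -782.5
Trade balance (goods + services) = 2045.0 + (-782.5) = 1262.5
Net primary income = 107.6
Net secondary income = -404.9
Current account = 1262.5 + 107.6 + (-404.9) = 965.2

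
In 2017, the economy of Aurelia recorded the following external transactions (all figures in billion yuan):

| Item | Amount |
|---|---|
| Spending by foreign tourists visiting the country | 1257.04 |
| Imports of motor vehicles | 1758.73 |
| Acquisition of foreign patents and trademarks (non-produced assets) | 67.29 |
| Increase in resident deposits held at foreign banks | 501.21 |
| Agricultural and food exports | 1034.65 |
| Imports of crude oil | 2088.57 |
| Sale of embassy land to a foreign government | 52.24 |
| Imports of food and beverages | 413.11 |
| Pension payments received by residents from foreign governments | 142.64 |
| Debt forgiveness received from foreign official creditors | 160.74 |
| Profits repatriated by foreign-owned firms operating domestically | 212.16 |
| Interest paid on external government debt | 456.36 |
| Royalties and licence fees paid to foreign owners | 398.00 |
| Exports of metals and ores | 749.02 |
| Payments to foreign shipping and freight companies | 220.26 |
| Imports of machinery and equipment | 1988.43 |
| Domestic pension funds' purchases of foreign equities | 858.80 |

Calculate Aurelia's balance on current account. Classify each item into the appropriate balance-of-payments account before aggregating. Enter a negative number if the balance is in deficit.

-4352.27

Goods: 1034.65 - 1988.43 + 749.02 - 1758.73 - 413.11 - 2088.57 = -4465.17
Services: -220.26 + 1257.04 - 398.00 = 638.78
Primary income: -212.16 - 456.36 = -668.52
Secondary income: 142.64
Current account = (-4465.17) + 638.78 + (-668.52) + 142.64 = -4352.27
(Excluded from the current account — capital account: acquisition of foreign patents and trademarks (non-produced assets) 67.29, sale of embassy land to a foreign government 52.24, debt forgiveness received from foreign official creditors 160.74; financial account: increase in resident deposits held at foreign banks 501.21, domestic pension funds' purchases of foreign equities 858.80.)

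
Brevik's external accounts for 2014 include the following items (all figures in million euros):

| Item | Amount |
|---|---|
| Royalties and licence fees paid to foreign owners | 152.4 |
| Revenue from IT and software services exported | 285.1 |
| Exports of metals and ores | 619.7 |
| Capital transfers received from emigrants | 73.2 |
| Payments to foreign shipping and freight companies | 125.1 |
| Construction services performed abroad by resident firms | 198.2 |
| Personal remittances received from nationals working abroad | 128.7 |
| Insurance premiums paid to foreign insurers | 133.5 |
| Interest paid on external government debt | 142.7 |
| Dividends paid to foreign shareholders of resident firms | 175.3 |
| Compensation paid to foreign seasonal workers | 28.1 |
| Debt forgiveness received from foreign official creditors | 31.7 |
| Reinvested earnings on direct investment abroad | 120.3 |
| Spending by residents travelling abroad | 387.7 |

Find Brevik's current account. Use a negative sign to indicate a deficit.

Goods: 619.7
Services: -152.4 - 133.5 - 387.7 + 285.1 - 125.1 + 198.2 = -315.4
Primary income: -28.1 + 120.3 - 175.3 - 142.7 = -225.8
Secondary income: 128.7
Current account = 619.7 + (-315.4) + (-225.8) + 128.7 = 207.2
(Excluded from the current account — capital account: capital transfers received from emigrants 73.2, debt forgiveness received from foreign official creditors 31.7.)

207.2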